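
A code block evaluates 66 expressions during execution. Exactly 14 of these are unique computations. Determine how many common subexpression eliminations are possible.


CSE count = total expressions - unique expressions
= 66 - 14 = 52

52


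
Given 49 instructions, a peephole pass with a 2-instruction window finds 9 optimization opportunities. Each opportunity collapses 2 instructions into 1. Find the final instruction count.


Each match removes 1 instructions.
Total removed = 9 * 1 = 9
Remaining = 49 - 9 = 40

40


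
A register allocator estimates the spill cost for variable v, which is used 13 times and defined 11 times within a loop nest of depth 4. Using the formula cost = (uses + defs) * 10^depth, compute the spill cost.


uses + defs = 13 + 11 = 24
10^4 = 10000
Spill cost = 24 * 10000 = 240000

240000


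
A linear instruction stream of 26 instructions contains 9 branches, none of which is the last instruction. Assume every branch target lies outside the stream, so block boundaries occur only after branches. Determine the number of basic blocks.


With no in-sequence branch targets, the leaders are the first instruction plus the instruction after each branch.
Number of basic blocks = branches + 1
= 9 + 1 = 10

10


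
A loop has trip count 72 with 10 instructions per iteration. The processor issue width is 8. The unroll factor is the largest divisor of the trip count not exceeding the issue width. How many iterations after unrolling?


Largest divisor of 72 <= 8 is 8
New iterations = 72 / 8 = 9

9


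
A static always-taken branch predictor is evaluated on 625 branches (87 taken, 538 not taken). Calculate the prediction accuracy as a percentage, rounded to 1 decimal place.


Predictor: always-taken
Correct predictions = 87
Accuracy = 87 / 625 * 100 = 13.9%

13.9


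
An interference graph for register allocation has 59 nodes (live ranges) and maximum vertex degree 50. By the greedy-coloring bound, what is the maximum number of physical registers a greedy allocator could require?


Greedy coloring never needs more than (max_degree + 1) colors: when coloring a vertex, at most max_degree neighbors are already colored.
Upper bound = 50 + 1 = 51

51


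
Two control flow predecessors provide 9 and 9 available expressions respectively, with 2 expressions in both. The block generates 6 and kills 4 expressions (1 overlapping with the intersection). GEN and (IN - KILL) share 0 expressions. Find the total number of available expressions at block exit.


IN = intersection of predecessors = 2
IN - KILL = 2 - 1 = 1
|OUT| = |GEN| + |IN - KILL| - |GEN ∩ (IN - KILL)| = 6 + 1 - 0 = 7

7


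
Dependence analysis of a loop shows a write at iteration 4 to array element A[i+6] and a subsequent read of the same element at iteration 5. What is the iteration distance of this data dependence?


Distance = read iteration - write iteration
= 5 - 4 = 1

1


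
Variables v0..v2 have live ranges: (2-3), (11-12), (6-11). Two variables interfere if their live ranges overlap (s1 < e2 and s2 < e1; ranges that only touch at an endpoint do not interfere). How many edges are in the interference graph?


Check all pairs for overlapping intervals.
Two intervals (s1,e1) and (s2,e2) overlap if s1 < e2 and s2 < e1.
v0 (2-3) vs v1..v2: overlaps none -> 0
v1 (11-12) vs v2: overlaps none -> 0
Total overlapping pairs = 0 + 0 = 0

0


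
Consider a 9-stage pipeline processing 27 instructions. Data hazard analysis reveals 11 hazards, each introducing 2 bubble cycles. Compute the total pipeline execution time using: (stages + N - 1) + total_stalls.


Base cycles = 9 + 27 - 1 = 35
Total stalls = 11 * 2 = 22
Total = 35 + 22 = 57

57


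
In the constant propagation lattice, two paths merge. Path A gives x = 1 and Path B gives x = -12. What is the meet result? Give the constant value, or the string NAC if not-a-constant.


Meet operation: if both paths give the same constant, result is that constant; if they differ, result is NAC (not-a-constant).
Path A: 1, Path B: -12 -> differ
Result: not-a-constant -> NAC

NAC


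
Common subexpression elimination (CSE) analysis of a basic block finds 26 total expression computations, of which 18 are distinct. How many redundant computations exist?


CSE count = total expressions - unique expressions
= 26 - 18 = 8

8


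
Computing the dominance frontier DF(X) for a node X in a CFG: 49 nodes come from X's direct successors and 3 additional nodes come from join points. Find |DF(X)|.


DF(X) = direct successor contributions + join point contributions
= 49 + 3 = 52

52


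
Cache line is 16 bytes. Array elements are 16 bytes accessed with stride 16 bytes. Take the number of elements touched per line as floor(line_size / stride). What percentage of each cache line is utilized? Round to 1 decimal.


Elements per cache line = floor(16 / 16) = 1
Bytes used = 1 * 16 = 16
Utilization = 16 / 16 * 100 = 100.0%

100.0


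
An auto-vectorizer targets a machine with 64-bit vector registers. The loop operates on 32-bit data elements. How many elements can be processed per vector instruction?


Width = SIMD bits / data type bits
= 64 / 32 = 2

2


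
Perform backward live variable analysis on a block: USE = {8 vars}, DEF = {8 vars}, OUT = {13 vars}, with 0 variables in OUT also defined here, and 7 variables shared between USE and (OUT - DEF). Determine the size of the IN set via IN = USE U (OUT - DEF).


OUT - DEF: 13 - 0 = 13
|IN| = |USE| + |OUT - DEF| - |USE ∩ (OUT - DEF)| = 8 + 13 - 7 = 14

14


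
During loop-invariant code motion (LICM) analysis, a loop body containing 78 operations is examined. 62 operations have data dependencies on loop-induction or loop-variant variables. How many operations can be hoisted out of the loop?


Invariant candidates = total - loop-dependent
= 78 - 62 = 16

16


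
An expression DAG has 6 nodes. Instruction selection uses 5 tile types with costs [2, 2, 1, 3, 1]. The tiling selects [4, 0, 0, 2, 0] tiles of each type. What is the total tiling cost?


Total cost = sum(count_i * cost_i)
= 4*2 + 0*2 + 0*1 + 2*3 + 0*1
= 14

14


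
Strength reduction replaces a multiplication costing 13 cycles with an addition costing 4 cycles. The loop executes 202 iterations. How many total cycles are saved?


Per-iteration saving = 13 - 4 = 9
Total saved = 202 * 9 = 1818

1818


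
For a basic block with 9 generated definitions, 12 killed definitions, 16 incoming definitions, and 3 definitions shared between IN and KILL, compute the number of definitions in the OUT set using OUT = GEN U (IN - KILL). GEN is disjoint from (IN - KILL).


IN - KILL: 16 - 3 = 13 surviving definitions
OUT = GEN + surviving = 9 + 13 = 22

22


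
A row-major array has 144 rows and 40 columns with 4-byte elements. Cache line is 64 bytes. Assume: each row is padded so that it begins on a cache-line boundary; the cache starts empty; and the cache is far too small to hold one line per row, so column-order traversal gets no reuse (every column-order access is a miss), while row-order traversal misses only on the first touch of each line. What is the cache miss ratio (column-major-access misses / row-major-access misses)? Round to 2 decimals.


Each row occupies 40 * 4 = 160 bytes and starts on a line boundary, so it spans ceil(160 / 64) = 3 cache lines.
Row-major traversal misses (one per line touched): 144 * ceil(40 * 4 / 64) = 432
Column-major traversal misses (no reuse, every access misses): 144 * 40 = 5760
Ratio = 5760 / 432 = 13.33

13.33


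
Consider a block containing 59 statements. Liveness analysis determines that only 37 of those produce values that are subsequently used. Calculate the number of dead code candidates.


Dead code = total statements - live definitions
= 59 - 37 = 22

22


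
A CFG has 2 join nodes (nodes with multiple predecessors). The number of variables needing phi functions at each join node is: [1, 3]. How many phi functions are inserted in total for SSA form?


Total phi functions = sum of phi functions at each join node
= 1 + 3 = 4

4


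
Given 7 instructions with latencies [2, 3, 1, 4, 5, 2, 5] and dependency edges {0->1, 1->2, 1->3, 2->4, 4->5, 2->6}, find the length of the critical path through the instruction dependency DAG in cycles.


Compute longest path through dependency graph: dist(Ik) = max over predecessors of dist + latency(Ik).
dist(I0) = latency 2 = 2
dist(I1) = dist(I0) + 3 = 2 + 3 = 5
dist(I2) = dist(I1) + 1 = 5 + 1 = 6
dist(I3) = dist(I1) + 4 = 5 + 4 = 9
dist(I4) = dist(I2) + 5 = 6 + 5 = 11
dist(I5) = dist(I4) + 2 = 11 + 2 = 13
dist(I6) = dist(I2) + 5 = 6 + 5 = 11
Critical path = max dist = 13

13


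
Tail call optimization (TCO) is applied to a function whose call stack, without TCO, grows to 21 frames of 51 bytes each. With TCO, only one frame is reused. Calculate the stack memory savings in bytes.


Without TCO: 21 * 51 = 1071 bytes
With TCO: reuse 1 frame = 51 bytes
Savings = 1071 - 51 = 1020

1020


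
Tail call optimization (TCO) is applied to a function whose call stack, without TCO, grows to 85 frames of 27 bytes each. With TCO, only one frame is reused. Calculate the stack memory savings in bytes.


Without TCO: 85 * 27 = 2295 bytes
With TCO: reuse 1 frame = 27 bytes
Savings = 2295 - 27 = 2268

2268


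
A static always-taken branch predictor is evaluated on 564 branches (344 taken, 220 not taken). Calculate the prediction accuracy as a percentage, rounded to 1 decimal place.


Predictor: always-taken
Correct predictions = 344
Accuracy = 344 / 564 * 100 = 61.0%

61.0


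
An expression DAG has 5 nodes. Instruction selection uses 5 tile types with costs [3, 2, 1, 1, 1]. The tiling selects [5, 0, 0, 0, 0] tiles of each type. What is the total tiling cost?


Total cost = sum(count_i * cost_i)
= 5*3 + 0*2 + 0*1 + 0*1 + 0*1
= 15

15


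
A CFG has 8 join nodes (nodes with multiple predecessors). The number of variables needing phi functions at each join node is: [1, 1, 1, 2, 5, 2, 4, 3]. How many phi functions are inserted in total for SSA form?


Total phi functions = sum of phi functions at each join node
= 1 + 1 + 1 + 2 + 5 + 2 + 4 + 3 = 19

19


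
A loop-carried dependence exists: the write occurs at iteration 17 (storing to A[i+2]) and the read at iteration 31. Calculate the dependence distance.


Distance = read iteration - write iteration
= 31 - 17 = 14

14


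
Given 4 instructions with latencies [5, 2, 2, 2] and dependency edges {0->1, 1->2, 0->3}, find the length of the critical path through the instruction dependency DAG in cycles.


Compute longest path through dependency graph: dist(Ik) = max over predecessors of dist + latency(Ik).
dist(I0) = latency 5 = 5
dist(I1) = dist(I0) + 2 = 5 + 2 = 7
dist(I2) = dist(I1) + 2 = 7 + 2 = 9
dist(I3) = dist(I0) + 2 = 5 + 2 = 7
Critical path = max dist = 9

9


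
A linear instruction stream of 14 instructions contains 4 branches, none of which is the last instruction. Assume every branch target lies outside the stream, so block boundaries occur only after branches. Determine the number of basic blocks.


With no in-sequence branch targets, the leaders are the first instruction plus the instruction after each branch.
Number of basic blocks = branches + 1
= 4 + 1 = 5

5


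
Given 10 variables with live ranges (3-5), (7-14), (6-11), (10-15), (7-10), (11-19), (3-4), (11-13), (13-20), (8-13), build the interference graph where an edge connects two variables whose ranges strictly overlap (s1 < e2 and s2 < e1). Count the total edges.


Check all pairs for overlapping intervals.
Two intervals (s1,e1) and (s2,e2) overlap if s1 < e2 and s2 < e1.
v0 (3-5) vs v1..v9: overlaps v6 -> 1
v1 (7-14) vs v2..v9: overlaps v2, v3, v4, v5, v7, v8, v9 -> 7
v2 (6-11) vs v3..v9: overlaps v3, v4, v9 -> 3
v3 (10-15) vs v4..v9: overlaps v5, v7, v8, v9 -> 4
v4 (7-10) vs v5..v9: overlaps v9 -> 1
v5 (11-19) vs v6..v9: overlaps v7, v8, v9 -> 3
v6 (3-4) vs v7..v9: overlaps none -> 0
v7 (11-13) vs v8..v9: overlaps v9 -> 1
v8 (13-20) vs v9: overlaps none -> 0
Total overlapping pairs = 1 + 7 + 3 + 4 + 1 + 3 + 0 + 1 + 0 = 20

20


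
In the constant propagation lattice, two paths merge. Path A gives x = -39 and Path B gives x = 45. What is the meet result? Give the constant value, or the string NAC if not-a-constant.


Meet operation: if both paths give the same constant, result is that constant; if they differ, result is NAC (not-a-constant).
Path A: -39, Path B: 45 -> differ
Result: not-a-constant -> NAC

NAC


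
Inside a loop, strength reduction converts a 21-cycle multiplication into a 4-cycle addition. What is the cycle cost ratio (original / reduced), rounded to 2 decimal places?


Ratio = mult_cost / add_cost = 21 / 4 = 5.25

5.25


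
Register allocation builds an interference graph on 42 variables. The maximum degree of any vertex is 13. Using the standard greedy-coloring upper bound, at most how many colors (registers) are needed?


Greedy coloring never needs more than (max_degree + 1) colors: when coloring a vertex, at most max_degree neighbors are already colored.
Upper bound = 13 + 1 = 14

14


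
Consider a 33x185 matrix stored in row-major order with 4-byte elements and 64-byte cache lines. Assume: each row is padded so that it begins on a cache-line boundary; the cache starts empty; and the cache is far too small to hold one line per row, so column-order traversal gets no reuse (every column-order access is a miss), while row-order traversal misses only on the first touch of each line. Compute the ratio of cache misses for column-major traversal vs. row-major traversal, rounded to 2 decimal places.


Each row occupies 185 * 4 = 740 bytes and starts on a line boundary, so it spans ceil(740 / 64) = 12 cache lines.
Row-major traversal misses (one per line touched): 33 * ceil(185 * 4 / 64) = 396
Column-major traversal misses (no reuse, every access misses): 33 * 185 = 6105
Ratio = 6105 / 396 = 15.42

15.42


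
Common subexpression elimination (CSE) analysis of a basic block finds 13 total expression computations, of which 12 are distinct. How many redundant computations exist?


CSE count = total expressions - unique expressions
= 13 - 12 = 1

1


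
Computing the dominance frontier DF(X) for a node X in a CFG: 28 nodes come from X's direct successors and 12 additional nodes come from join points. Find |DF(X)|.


DF(X) = direct successor contributions + join point contributions
= 28 + 12 = 40

40


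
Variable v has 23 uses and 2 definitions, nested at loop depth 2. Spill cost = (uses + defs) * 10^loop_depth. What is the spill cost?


uses + defs = 23 + 2 = 25
10^2 = 100
Spill cost = 25 * 100 = 2500

2500


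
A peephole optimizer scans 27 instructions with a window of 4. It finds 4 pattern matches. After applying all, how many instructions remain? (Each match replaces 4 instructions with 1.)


Each match removes 3 instructions.
Total removed = 4 * 3 = 12
Remaining = 27 - 12 = 15

15


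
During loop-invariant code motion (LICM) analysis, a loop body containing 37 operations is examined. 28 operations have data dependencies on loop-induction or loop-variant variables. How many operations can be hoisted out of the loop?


Invariant candidates = total - loop-dependent
= 37 - 28 = 9

9


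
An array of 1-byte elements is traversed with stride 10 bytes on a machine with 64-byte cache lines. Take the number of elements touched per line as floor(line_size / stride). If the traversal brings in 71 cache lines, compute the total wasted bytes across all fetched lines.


Elements per line = floor(64 / 10) = 6
Bytes used per line = 6 * 1 = 6
Wasted per line = 64 - 6 = 58
Total wasted = 58 * 71 = 4118

4118


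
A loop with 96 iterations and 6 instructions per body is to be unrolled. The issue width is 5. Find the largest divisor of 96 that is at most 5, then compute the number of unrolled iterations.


Largest divisor of 96 <= 5 is 4
New iterations = 96 / 4 = 24

24


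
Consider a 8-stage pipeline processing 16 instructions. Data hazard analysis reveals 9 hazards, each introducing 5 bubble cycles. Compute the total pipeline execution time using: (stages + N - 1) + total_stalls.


Base cycles = 8 + 16 - 1 = 23
Total stalls = 9 * 5 = 45
Total = 23 + 45 = 68

68


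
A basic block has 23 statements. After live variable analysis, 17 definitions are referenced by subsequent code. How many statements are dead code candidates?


Dead code = total statements - live definitions
= 23 - 17 = 6

6


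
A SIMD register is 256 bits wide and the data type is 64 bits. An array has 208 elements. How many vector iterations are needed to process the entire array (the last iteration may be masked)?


Width = 256 / 64 = 4 elements per vector op
Iterations = ceil(208 / 4) = 52

52


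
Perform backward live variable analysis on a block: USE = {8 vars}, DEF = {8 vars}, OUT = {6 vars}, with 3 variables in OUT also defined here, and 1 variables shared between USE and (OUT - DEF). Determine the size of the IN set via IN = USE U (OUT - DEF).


OUT - DEF: 6 - 3 = 3
|IN| = |USE| + |OUT - DEF| - |USE ∩ (OUT - DEF)| = 8 + 3 - 1 = 10

10


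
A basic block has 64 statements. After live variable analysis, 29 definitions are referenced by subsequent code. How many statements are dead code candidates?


Dead code = total statements - live definitions
= 64 - 29 = 35

35


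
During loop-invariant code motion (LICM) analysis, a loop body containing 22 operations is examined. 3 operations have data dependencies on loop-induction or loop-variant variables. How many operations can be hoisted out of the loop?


Invariant candidates = total - loop-dependent
= 22 - 3 = 19

19


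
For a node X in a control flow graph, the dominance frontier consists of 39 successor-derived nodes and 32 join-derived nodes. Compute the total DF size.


DF(X) = direct successor contributions + join point contributions
= 39 + 32 = 71

71


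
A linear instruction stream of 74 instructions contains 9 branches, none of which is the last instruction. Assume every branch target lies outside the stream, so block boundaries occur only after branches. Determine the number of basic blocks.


With no in-sequence branch targets, the leaders are the first instruction plus the instruction after each branch.
Number of basic blocks = branches + 1
= 9 + 1 = 10

10


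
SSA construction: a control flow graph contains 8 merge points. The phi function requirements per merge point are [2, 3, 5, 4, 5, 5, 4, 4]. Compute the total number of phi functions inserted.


Total phi functions = sum of phi functions at each join node
= 2 + 3 + 5 + 4 + 5 + 5 + 4 + 4 = 32

32


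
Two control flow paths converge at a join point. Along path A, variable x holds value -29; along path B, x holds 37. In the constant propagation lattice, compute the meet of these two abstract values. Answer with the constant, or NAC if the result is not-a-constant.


Meet operation: if both paths give the same constant, result is that constant; if they differ, result is NAC (not-a-constant).
Path A: -29, Path B: 37 -> differ
Result: not-a-constant -> NAC

NAC


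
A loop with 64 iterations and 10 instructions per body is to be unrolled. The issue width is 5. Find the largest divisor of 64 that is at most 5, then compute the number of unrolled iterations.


Largest divisor of 64 <= 5 is 4
New iterations = 64 / 4 = 16

16


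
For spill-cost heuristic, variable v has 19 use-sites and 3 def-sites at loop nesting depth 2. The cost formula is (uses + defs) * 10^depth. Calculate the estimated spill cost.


uses + defs = 19 + 3 = 22
10^2 = 100
Spill cost = 22 * 100 = 2200

2200


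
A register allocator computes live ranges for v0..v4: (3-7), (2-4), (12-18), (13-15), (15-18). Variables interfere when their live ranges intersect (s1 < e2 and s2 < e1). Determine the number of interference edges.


Check all pairs for overlapping intervals.
Two intervals (s1,e1) and (s2,e2) overlap if s1 < e2 and s2 < e1.
v0 (3-7) vs v1..v4: overlaps v1 -> 1
v1 (2-4) vs v2..v4: overlaps none -> 0
v2 (12-18) vs v3..v4: overlaps v3, v4 -> 2
v3 (13-15) vs v4: overlaps none -> 0
Total overlapping pairs = 1 + 0 + 2 + 0 = 3

3


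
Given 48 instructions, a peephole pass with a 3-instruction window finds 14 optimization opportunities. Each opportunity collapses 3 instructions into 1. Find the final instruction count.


Each match removes 2 instructions.
Total removed = 14 * 2 = 28
Remaining = 48 - 28 = 20

20


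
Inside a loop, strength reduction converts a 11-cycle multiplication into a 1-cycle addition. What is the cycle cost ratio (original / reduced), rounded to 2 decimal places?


Ratio = mult_cost / add_cost = 11 / 1 = 11.0

11.0


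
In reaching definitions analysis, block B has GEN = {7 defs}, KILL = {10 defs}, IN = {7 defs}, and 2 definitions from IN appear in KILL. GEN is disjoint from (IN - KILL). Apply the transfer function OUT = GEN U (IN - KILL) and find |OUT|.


IN - KILL: 7 - 2 = 5 surviving definitions
OUT = GEN + surviving = 7 + 5 = 12

12


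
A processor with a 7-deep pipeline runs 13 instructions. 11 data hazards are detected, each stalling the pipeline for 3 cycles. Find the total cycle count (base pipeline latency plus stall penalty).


Base cycles = 7 + 13 - 1 = 19
Total stalls = 11 * 3 = 33
Total = 19 + 33 = 52

52


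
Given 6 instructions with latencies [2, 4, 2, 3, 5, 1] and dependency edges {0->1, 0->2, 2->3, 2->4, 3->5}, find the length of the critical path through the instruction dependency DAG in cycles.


Compute longest path through dependency graph: dist(Ik) = max over predecessors of dist + latency(Ik).
dist(I0) = latency 2 = 2
dist(I1) = dist(I0) + 4 = 2 + 4 = 6
dist(I2) = dist(I0) + 2 = 2 + 2 = 4
dist(I3) = dist(I2) + 3 = 4 + 3 = 7
dist(I4) = dist(I2) + 5 = 4 + 5 = 9
dist(I5) = dist(I3) + 1 = 7 + 1 = 8
Critical path = max dist = 9

9


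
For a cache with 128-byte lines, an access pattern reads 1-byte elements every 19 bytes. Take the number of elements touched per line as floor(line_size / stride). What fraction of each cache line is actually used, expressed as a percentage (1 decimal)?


Elements per cache line = floor(128 / 19) = 6
Bytes used = 6 * 1 = 6
Utilization = 6 / 128 * 100 = 4.7%

4.7


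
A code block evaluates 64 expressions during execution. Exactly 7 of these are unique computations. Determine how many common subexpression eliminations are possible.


CSE count = total expressions - unique expressions
= 64 - 7 = 57

57


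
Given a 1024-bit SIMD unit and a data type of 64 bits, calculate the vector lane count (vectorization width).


Width = SIMD bits / data type bits
= 1024 / 64 = 16

16


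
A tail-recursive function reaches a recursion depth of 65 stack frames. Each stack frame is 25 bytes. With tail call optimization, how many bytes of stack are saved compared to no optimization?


Without TCO: 65 * 25 = 1625 bytes
With TCO: reuse 1 frame = 25 bytes
Savings = 1625 - 25 = 1600

1600


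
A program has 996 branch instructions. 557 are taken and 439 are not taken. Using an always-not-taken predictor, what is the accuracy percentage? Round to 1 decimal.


Predictor: always-not-taken
Correct predictions = 439
Accuracy = 439 / 996 * 100 = 44.1%

44.1


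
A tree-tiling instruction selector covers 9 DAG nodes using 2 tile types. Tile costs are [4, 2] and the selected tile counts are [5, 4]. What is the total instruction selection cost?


Total cost = sum(count_i * cost_i)
= 5*4 + 4*2
= 28

28


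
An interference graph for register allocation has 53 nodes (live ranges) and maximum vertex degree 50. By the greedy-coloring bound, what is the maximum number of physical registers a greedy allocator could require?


Greedy coloring never needs more than (max_degree + 1) colors: when coloring a vertex, at most max_degree neighbors are already colored.
Upper bound = 50 + 1 = 51

51


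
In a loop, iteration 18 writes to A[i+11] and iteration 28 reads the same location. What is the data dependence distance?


Distance = read iteration - write iteration
= 28 - 18 = 10

10


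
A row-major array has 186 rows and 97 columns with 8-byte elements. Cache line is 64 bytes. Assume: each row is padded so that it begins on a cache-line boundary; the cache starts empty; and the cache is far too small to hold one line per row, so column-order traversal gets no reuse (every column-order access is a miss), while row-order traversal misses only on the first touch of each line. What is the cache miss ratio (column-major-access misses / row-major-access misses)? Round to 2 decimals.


Each row occupies 97 * 8 = 776 bytes and starts on a line boundary, so it spans ceil(776 / 64) = 13 cache lines.
Row-major traversal misses (one per line touched): 186 * ceil(97 * 8 / 64) = 2418
Column-major traversal misses (no reuse, every access misses): 186 * 97 = 18042
Ratio = 18042 / 2418 = 7.46

7.46


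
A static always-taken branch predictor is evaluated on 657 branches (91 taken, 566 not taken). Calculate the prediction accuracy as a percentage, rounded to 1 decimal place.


Predictor: always-taken
Correct predictions = 91
Accuracy = 91 / 657 * 100 = 13.9%

13.9


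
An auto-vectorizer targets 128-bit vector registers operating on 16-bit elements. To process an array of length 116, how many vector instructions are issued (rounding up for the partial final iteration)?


Width = 128 / 16 = 8 elements per vector op
Iterations = ceil(116 / 8) = 15

15


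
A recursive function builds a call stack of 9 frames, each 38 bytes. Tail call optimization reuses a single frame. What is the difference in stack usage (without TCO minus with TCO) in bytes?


Without TCO: 9 * 38 = 342 bytes
With TCO: reuse 1 frame = 38 bytes
Savings = 342 - 38 = 304

304


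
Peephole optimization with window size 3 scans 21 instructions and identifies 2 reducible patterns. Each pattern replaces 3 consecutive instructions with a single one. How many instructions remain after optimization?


Each match removes 2 instructions.
Total removed = 2 * 2 = 4
Remaining = 21 - 4 = 17

17


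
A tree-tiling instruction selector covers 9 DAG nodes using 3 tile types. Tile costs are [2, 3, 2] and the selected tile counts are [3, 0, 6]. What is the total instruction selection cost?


Total cost = sum(count_i * cost_i)
= 3*2 + 0*3 + 6*2
= 18

18


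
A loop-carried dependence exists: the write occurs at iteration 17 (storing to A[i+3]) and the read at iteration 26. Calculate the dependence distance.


Distance = read iteration - write iteration
= 26 - 17 = 9

9


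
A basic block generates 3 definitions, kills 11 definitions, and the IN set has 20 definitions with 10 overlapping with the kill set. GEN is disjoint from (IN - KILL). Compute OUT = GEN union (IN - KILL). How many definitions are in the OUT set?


IN - KILL: 20 - 10 = 10 surviving definitions
OUT = GEN + surviving = 3 + 10 = 13

13


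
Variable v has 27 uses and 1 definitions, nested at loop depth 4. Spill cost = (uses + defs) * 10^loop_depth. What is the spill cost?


uses + defs = 27 + 1 = 28
10^4 = 10000
Spill cost = 28 * 10000 = 280000

280000


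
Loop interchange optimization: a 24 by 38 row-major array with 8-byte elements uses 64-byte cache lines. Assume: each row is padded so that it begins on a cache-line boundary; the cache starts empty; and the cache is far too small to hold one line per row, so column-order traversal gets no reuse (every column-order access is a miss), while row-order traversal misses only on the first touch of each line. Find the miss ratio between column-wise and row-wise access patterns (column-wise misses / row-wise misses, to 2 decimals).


Each row occupies 38 * 8 = 304 bytes and starts on a line boundary, so it spans ceil(304 / 64) = 5 cache lines.
Row-major traversal misses (one per line touched): 24 * ceil(38 * 8 / 64) = 120
Column-major traversal misses (no reuse, every access misses): 24 * 38 = 912
Ratio = 912 / 120 = 7.6

7.6


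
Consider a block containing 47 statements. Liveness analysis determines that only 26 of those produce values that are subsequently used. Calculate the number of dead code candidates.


Dead code = total statements - live definitions
= 47 - 26 = 21

21


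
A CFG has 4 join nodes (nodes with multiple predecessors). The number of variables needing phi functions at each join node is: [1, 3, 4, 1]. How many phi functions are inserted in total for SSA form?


Total phi functions = sum of phi functions at each join node
= 1 + 3 + 4 + 1 = 9

9


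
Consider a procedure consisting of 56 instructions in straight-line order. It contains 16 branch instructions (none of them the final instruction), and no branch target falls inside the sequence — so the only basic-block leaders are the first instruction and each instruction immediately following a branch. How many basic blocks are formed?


With no in-sequence branch targets, the leaders are the first instruction plus the instruction after each branch.
Number of basic blocks = branches + 1
= 16 + 1 = 17

17


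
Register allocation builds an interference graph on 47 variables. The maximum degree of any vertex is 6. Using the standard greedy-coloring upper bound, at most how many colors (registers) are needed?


Greedy coloring never needs more than (max_degree + 1) colors: when coloring a vertex, at most max_degree neighbors are already colored.
Upper bound = 6 + 1 = 7

7


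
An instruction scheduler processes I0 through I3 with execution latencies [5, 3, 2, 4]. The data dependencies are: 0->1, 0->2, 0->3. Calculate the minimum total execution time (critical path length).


Compute longest path through dependency graph: dist(Ik) = max over predecessors of dist + latency(Ik).
dist(I0) = latency 5 = 5
dist(I1) = dist(I0) + 3 = 5 + 3 = 8
dist(I2) = dist(I0) + 2 = 5 + 2 = 7
dist(I3) = dist(I0) + 4 = 5 + 4 = 9
Critical path = max dist = 9

9


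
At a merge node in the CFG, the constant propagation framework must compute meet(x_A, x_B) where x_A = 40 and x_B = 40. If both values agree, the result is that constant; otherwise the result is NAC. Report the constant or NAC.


Meet operation: if both paths give the same constant, result is that constant; if they differ, result is NAC (not-a-constant).
Path A: 40, Path B: 40 -> equal
Result: constant -> 40

40


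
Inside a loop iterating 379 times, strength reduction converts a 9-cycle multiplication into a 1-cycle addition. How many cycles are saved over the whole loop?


Per-iteration saving = 9 - 1 = 8
Total saved = 379 * 8 = 3032

3032


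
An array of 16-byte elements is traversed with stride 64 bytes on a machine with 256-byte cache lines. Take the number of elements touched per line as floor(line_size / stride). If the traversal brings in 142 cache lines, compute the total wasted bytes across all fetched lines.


Elements per line = floor(256 / 64) = 4
Bytes used per line = 4 * 16 = 64
Wasted per line = 256 - 64 = 192
Total wasted = 192 * 142 = 27264

27264


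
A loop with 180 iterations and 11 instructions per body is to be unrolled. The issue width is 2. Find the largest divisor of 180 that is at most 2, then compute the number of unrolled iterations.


Largest divisor of 180 <= 2 is 2
New iterations = 180 / 2 = 90

90


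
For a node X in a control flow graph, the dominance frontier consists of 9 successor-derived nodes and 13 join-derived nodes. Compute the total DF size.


DF(X) = direct successor contributions + join point contributions
= 9 + 13 = 22

22


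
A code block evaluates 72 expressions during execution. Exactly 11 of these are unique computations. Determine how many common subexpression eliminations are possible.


CSE count = total expressions - unique expressions
= 72 - 11 = 61

61


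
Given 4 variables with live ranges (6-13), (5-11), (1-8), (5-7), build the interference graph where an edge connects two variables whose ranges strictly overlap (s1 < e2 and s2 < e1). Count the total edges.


Check all pairs for overlapping intervals.
Two intervals (s1,e1) and (s2,e2) overlap if s1 < e2 and s2 < e1.
v0 (6-13) vs v1..v3: overlaps v1, v2, v3 -> 3
v1 (5-11) vs v2..v3: overlaps v2, v3 -> 2
v2 (1-8) vs v3: overlaps v3 -> 1
Total overlapping pairs = 3 + 2 + 1 = 6

6


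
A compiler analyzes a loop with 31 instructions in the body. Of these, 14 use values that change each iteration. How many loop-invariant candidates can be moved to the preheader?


Invariant candidates = total - loop-dependent
= 31 - 14 = 17

17


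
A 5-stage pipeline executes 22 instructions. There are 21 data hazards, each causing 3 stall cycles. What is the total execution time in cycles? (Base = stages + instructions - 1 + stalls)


Base cycles = 5 + 22 - 1 = 26
Total stalls = 21 * 3 = 63
Total = 26 + 63 = 89

89


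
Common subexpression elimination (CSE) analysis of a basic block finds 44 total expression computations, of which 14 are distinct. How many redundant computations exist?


CSE count = total expressions - unique expressions
= 44 - 14 = 30

30


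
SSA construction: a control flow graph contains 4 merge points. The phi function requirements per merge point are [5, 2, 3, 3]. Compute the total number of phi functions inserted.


Total phi functions = sum of phi functions at each join node
= 5 + 2 + 3 + 3 = 13

13


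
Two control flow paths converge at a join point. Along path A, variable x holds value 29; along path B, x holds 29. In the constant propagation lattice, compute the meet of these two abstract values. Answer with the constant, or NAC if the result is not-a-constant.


Meet operation: if both paths give the same constant, result is that constant; if they differ, result is NAC (not-a-constant).
Path A: 29, Path B: 29 -> equal
Result: constant -> 29

29


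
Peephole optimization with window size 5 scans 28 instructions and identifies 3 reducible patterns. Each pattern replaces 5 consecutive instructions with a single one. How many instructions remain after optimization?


Each match removes 4 instructions.
Total removed = 3 * 4 = 12
Remaining = 28 - 12 = 16

16


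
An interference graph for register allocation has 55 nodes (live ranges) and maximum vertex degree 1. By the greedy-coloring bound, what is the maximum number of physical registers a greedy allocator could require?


Greedy coloring never needs more than (max_degree + 1) colors: when coloring a vertex, at most max_degree neighbors are already colored.
Upper bound = 1 + 1 = 2

2


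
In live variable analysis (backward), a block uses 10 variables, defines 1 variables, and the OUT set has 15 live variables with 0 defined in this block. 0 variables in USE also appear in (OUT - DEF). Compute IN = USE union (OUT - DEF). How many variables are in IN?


OUT - DEF: 15 - 0 = 15
|IN| = |USE| + |OUT - DEF| - |USE ∩ (OUT - DEF)| = 10 + 15 - 0 = 25

25


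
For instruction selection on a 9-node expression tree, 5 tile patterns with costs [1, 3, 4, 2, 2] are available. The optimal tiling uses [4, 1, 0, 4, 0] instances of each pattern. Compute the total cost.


Total cost = sum(count_i * cost_i)
= 4*1 + 1*3 + 0*4 + 4*2 + 0*2
= 15

15


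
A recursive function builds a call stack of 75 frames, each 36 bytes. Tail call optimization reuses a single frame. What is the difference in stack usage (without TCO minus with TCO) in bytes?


Without TCO: 75 * 36 = 2700 bytes
With TCO: reuse 1 frame = 36 bytes
Savings = 2700 - 36 = 2664

2664


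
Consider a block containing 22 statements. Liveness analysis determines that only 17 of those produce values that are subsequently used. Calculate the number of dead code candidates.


Dead code = total statements - live definitions
= 22 - 17 = 5

5


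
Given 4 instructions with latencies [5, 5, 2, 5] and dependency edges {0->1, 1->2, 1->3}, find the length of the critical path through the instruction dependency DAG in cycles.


Compute longest path through dependency graph: dist(Ik) = max over predecessors of dist + latency(Ik).
dist(I0) = latency 5 = 5
dist(I1) = dist(I0) + 5 = 5 + 5 = 10
dist(I2) = dist(I1) + 2 = 10 + 2 = 12
dist(I3) = dist(I1) + 5 = 10 + 5 = 15
Critical path = max dist = 15

15


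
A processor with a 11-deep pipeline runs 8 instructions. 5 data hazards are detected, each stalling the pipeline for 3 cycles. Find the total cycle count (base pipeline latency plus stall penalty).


Base cycles = 11 + 8 - 1 = 18
Total stalls = 5 * 3 = 15
Total = 18 + 15 = 33

33


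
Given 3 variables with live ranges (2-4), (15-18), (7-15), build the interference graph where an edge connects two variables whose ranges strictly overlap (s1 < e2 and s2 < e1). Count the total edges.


Check all pairs for overlapping intervals.
Two intervals (s1,e1) and (s2,e2) overlap if s1 < e2 and s2 < e1.
v0 (2-4) vs v1..v2: overlaps none -> 0
v1 (15-18) vs v2: overlaps none -> 0
Total overlapping pairs = 0 + 0 = 0

0


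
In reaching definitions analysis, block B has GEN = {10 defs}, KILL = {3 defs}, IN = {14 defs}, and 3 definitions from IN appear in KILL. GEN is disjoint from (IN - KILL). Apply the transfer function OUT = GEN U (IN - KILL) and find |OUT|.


IN - KILL: 14 - 3 = 11 surviving definitions
OUT = GEN + surviving = 10 + 11 = 21

21


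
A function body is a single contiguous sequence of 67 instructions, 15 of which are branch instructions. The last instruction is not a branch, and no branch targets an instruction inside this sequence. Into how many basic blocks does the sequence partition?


With no in-sequence branch targets, the leaders are the first instruction plus the instruction after each branch.
Number of basic blocks = branches + 1
= 15 + 1 = 16

16


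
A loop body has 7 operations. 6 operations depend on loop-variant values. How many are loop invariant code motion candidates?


Invariant candidates = total - loop-dependent
= 7 - 6 = 1

1


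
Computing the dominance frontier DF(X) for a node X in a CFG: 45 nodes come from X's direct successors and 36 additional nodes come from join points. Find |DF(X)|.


DF(X) = direct successor contributions + join point contributions
= 45 + 36 = 81

81


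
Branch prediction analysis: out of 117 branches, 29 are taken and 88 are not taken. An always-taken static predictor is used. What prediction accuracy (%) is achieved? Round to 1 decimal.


Predictor: always-taken
Correct predictions = 29
Accuracy = 29 / 117 * 100 = 24.8%

24.8


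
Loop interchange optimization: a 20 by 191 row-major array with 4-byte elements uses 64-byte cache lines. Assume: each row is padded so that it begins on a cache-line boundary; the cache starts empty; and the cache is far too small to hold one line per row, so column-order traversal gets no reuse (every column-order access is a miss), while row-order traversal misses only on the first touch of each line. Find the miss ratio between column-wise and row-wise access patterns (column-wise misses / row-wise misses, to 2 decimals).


Each row occupies 191 * 4 = 764 bytes and starts on a line boundary, so it spans ceil(764 / 64) = 12 cache lines.
Row-major traversal misses (one per line touched): 20 * ceil(191 * 4 / 64) = 240
Column-major traversal misses (no reuse, every access misses): 20 * 191 = 3820
Ratio = 3820 / 240 = 15.92

15.92


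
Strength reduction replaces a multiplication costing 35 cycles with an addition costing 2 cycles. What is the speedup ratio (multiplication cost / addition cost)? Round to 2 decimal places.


Ratio = mult_cost / add_cost = 35 / 2 = 17.5

17.5


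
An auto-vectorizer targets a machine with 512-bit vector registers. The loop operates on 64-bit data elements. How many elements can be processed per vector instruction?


Width = SIMD bits / data type bits
= 512 / 64 = 8

8


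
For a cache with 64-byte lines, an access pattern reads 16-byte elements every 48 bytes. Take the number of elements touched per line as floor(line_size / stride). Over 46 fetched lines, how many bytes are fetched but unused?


Elements per line = floor(64 / 48) = 1
Bytes used per line = 1 * 16 = 16
Wasted per line = 64 - 16 = 48
Total wasted = 48 * 46 = 2208

2208
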